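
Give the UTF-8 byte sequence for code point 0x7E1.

U+07E1 = 0x7E1 = 2017 decimal. In range U+0080–U+07FF → 2-byte form: 110xxxxx 10xxxxxx.
Binary (11 bits): 11111100001.
Split 5+6: 11111 | 100001.
Byte 1: 11011111 = 0xDF.
Byte 2: 10100001 = 0xA1.

DF A1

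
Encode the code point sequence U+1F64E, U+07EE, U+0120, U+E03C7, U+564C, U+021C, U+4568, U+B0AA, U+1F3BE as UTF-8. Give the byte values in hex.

F0 9F 99 8E DF AE C4 A0 F3 A0 8F 87 E5 99 8C C8 9C E4 95 A8 EB 82 AA F0 9F 8E BE

U+1F64E: 4-byte form → F0 9F 99 8E.
U+07EE: 2-byte form → DF AE.
U+0120: 2-byte form → C4 A0.
U+E03C7: 4-byte form → F3 A0 8F 87.
U+564C: 3-byte form → E5 99 8C.
U+021C: 2-byte form → C8 9C.
U+4568: 3-byte form → E4 95 A8.
U+B0AA: 3-byte form → EB 82 AA.
U+1F3BE: 4-byte form → F0 9F 8E BE.
Concatenated (27 bytes): F0 9F 99 8E DF AE C4 A0 F3 A0 8F 87 E5 99 8C C8 9C E4 95 A8 EB 82 AA F0 9F 8E BE.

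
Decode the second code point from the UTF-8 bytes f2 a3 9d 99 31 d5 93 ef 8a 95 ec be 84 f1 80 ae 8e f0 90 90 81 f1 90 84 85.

U+0031

Offset 0: leading byte 0xF2 = 11110010 → 4-byte char #1 = F2 A3 9D 99.
Offset 4: leading byte 0x31 = 00110001 → 1-byte char #2 = 31.
Leading byte 0x31 = 00110001 matches 0xxxxxxx → 1-byte sequence.
Byte 1: 0x31 = 00110001, payload 0110001 (7 bits).
Concatenate: 0110001 = 0x31 (7 bits → U+0031).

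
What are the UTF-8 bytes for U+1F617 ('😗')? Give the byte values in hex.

U+1F617 = 0x1F617 = 128535 decimal. In range U+10000–U+10FFFF → 4-byte form: 11110xxx 10xxxxxx 10xxxxxx 10xxxxxx.
Binary (21 bits): 000011111011000010111.
Split 3+6+6+6: 000 | 011111 | 011000 | 010111.
Byte 1: 11110000 = 0xF0.
Byte 2: 10011111 = 0x9F.
Byte 3: 10011000 = 0x98.
Byte 4: 10010111 = 0x97.

F0 9F 98 97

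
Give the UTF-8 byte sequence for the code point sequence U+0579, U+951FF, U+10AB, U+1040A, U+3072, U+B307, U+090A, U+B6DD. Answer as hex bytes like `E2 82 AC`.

D5 B9 F2 95 87 BF E1 82 AB F0 90 90 8A E3 81 B2 EB 8C 87 E0 A4 8A EB 9B 9D

U+0579: 2-byte form → D5 B9.
U+951FF: 4-byte form → F2 95 87 BF.
U+10AB: 3-byte form → E1 82 AB.
U+1040A: 4-byte form → F0 90 90 8A.
U+3072: 3-byte form → E3 81 B2.
U+B307: 3-byte form → EB 8C 87.
U+090A: 3-byte form → E0 A4 8A.
U+B6DD: 3-byte form → EB 9B 9D.
Concatenated (25 bytes): D5 B9 F2 95 87 BF E1 82 AB F0 90 90 8A E3 81 B2 EB 8C 87 E0 A4 8A EB 9B 9D.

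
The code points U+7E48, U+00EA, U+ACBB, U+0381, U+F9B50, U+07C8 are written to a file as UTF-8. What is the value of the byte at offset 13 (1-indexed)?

0xAD

1-indexed offset 13 is 0-indexed offset 12.
U+7E48 → 3-byte form E7 B9 88 at offsets 0–2.
U+00EA → 2-byte form C3 AA at offsets 3–4.
U+ACBB → 3-byte form EA B2 BB at offsets 5–7.
U+0381 → 2-byte form CE 81 at offsets 8–9.
U+F9B50 → 4-byte form F3 B9 AD 90 at offsets 10–13.
Offset 12 falls in char 5's range; it's byte 3 of F3 B9 AD 90 = 0xAD.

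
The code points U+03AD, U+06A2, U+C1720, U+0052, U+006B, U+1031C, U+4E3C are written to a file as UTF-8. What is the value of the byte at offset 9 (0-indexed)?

U+03AD → 2-byte form CE AD at offsets 0–1.
U+06A2 → 2-byte form DA A2 at offsets 2–3.
U+C1720 → 4-byte form F3 81 9C A0 at offsets 4–7.
U+0052 → 1-byte form 52 at offsets 8–8.
U+006B → 1-byte form 6B at offsets 9–9.
Offset 9 falls in char 5's range; it's byte 1 of 6B = 0x6B.

0x6B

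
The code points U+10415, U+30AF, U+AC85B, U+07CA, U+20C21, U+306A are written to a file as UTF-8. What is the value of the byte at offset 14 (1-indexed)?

1-indexed offset 14 is 0-indexed offset 13.
U+10415 → 4-byte form F0 90 90 95 at offsets 0–3.
U+30AF → 3-byte form E3 82 AF at offsets 4–6.
U+AC85B → 4-byte form F2 AC A1 9B at offsets 7–10.
U+07CA → 2-byte form DF 8A at offsets 11–12.
U+20C21 → 4-byte form F0 A0 B0 A1 at offsets 13–16.
Offset 13 falls in char 5's range; it's byte 1 of F0 A0 B0 A1 = 0xF0.

0xF0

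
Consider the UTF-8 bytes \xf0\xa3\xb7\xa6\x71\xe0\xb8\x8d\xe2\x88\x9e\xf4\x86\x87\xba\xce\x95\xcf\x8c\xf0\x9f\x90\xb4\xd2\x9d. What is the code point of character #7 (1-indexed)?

U+03CC

Offset 0: leading byte 0xF0 = 11110000 → 4-byte char #1 = F0 A3 B7 A6.
Offset 4: leading byte 0x71 = 01110001 → 1-byte char #2 = 71.
Offset 5: leading byte 0xE0 = 11100000 → 3-byte char #3 = E0 B8 8D.
Offset 8: leading byte 0xE2 = 11100010 → 3-byte char #4 = E2 88 9E.
Offset 11: leading byte 0xF4 = 11110100 → 4-byte char #5 = F4 86 87 BA.
Offset 15: leading byte 0xCE = 11001110 → 2-byte char #6 = CE 95.
Offset 17: leading byte 0xCF = 11001111 → 2-byte char #7 = CF 8C.
Leading byte 0xCF = 11001111 matches 110xxxxx → 2-byte sequence.
Byte 1: 0xCF = 11001111, payload 01111 (5 bits).
Byte 2: 0x8C = 10001100 (10xxxxxx ✓), payload 001100.
Concatenate: 01111001100 = 0x3CC (11 bits → U+03CC).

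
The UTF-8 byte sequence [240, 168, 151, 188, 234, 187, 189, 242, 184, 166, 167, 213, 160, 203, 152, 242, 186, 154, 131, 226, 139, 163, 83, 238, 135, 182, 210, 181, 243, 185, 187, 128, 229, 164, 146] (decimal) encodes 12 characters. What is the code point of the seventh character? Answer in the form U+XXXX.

U+22E3

Offset 0: leading byte 0xF0 = 11110000 → 4-byte char #1 = F0 A8 97 BC.
Offset 4: leading byte 0xEA = 11101010 → 3-byte char #2 = EA BB BD.
Offset 7: leading byte 0xF2 = 11110010 → 4-byte char #3 = F2 B8 A6 A7.
Offset 11: leading byte 0xD5 = 11010101 → 2-byte char #4 = D5 A0.
Offset 13: leading byte 0xCB = 11001011 → 2-byte char #5 = CB 98.
Offset 15: leading byte 0xF2 = 11110010 → 4-byte char #6 = F2 BA 9A 83.
Offset 19: leading byte 0xE2 = 11100010 → 3-byte char #7 = E2 8B A3.
Leading byte 0xE2 = 11100010 matches 1110xxxx → 3-byte sequence.
Byte 1: 0xE2 = 11100010, payload 0010 (4 bits).
Byte 2: 0x8B = 10001011 (10xxxxxx ✓), payload 001011.
Byte 3: 0xA3 = 10100011 (10xxxxxx ✓), payload 100011.
Concatenate: 0010001011100011 = 0x22E3 (16 bits → U+22E3).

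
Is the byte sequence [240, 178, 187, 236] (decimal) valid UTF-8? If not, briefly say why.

Leading byte 0xF0 = 11110000 → 4-byte form.
Byte 4 is 0xEC = 11101100, which is not 10xxxxxx — expected a continuation byte.

invalid (non-continuation byte where continuation expected)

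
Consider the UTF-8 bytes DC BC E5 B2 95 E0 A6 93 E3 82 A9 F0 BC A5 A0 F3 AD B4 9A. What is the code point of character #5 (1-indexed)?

Offset 0: leading byte 0xDC = 11011100 → 2-byte char #1 = DC BC.
Offset 2: leading byte 0xE5 = 11100101 → 3-byte char #2 = E5 B2 95.
Offset 5: leading byte 0xE0 = 11100000 → 3-byte char #3 = E0 A6 93.
Offset 8: leading byte 0xE3 = 11100011 → 3-byte char #4 = E3 82 A9.
Offset 11: leading byte 0xF0 = 11110000 → 4-byte char #5 = F0 BC A5 A0.
Leading byte 0xF0 = 11110000 matches 11110xxx → 4-byte sequence.
Byte 1: 0xF0 = 11110000, payload 000 (3 bits).
Byte 2: 0xBC = 10111100 (10xxxxxx ✓), payload 111100.
Byte 3: 0xA5 = 10100101 (10xxxxxx ✓), payload 100101.
Byte 4: 0xA0 = 10100000 (10xxxxxx ✓), payload 100000.
Concatenate: 000111100100101100000 = 0x3C960 (21 bits → U+3C960).

U+3C960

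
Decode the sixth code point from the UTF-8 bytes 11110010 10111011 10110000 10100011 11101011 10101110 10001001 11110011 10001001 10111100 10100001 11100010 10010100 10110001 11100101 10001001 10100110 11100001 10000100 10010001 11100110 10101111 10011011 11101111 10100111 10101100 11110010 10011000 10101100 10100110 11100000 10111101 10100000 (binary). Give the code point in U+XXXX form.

U+1111

Offset 0: leading byte 0xF2 = 11110010 → 4-byte char #1 = F2 BB B0 A3.
Offset 4: leading byte 0xEB = 11101011 → 3-byte char #2 = EB AE 89.
Offset 7: leading byte 0xF3 = 11110011 → 4-byte char #3 = F3 89 BC A1.
Offset 11: leading byte 0xE2 = 11100010 → 3-byte char #4 = E2 94 B1.
Offset 14: leading byte 0xE5 = 11100101 → 3-byte char #5 = E5 89 A6.
Offset 17: leading byte 0xE1 = 11100001 → 3-byte char #6 = E1 84 91.
Leading byte 0xE1 = 11100001 matches 1110xxxx → 3-byte sequence.
Byte 1: 0xE1 = 11100001, payload 0001 (4 bits).
Byte 2: 0x84 = 10000100 (10xxxxxx ✓), payload 000100.
Byte 3: 0x91 = 10010001 (10xxxxxx ✓), payload 010001.
Concatenate: 0001000100010001 = 0x1111 (16 bits → U+1111).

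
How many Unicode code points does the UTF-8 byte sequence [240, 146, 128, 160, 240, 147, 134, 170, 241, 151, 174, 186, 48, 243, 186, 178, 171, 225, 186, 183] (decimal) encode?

6

Byte at offset 0: 0xF0 = 11110000 → 4-byte char (#1). Advance 4.
Byte at offset 4: 0xF0 = 11110000 → 4-byte char (#2). Advance 4.
Byte at offset 8: 0xF1 = 11110001 → 4-byte char (#3). Advance 4.
Byte at offset 12: 0x30 = 00110000 → 1-byte char (#4). Advance 1.
Byte at offset 13: 0xF3 = 11110011 → 4-byte char (#5). Advance 4.
Byte at offset 17: 0xE1 = 11100001 → 3-byte char (#6). Advance 3.
Reached end at offset 20 after 6 code points.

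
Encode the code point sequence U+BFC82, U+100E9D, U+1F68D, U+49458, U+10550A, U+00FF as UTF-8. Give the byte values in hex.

F2 BF B2 82 F4 80 BA 9D F0 9F 9A 8D F1 89 91 98 F4 85 94 8A C3 BF

U+BFC82: 4-byte form → F2 BF B2 82.
U+100E9D: 4-byte form → F4 80 BA 9D.
U+1F68D: 4-byte form → F0 9F 9A 8D.
U+49458: 4-byte form → F1 89 91 98.
U+10550A: 4-byte form → F4 85 94 8A.
U+00FF: 2-byte form → C3 BF.
Concatenated (22 bytes): F2 BF B2 82 F4 80 BA 9D F0 9F 9A 8D F1 89 91 98 F4 85 94 8A C3 BF.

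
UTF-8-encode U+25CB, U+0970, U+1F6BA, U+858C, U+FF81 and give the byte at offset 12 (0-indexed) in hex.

U+25CB → 3-byte form E2 97 8B at offsets 0–2.
U+0970 → 3-byte form E0 A5 B0 at offsets 3–5.
U+1F6BA → 4-byte form F0 9F 9A BA at offsets 6–9.
U+858C → 3-byte form E8 96 8C at offsets 10–12.
Offset 12 falls in char 4's range; it's byte 3 of E8 96 8C = 0x8C.

0x8C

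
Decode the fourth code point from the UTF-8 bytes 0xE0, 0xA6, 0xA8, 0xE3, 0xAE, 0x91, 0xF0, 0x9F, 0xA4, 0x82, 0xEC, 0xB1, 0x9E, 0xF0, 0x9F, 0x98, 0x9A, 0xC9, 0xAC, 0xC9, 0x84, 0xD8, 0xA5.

U+CC5E

Offset 0: leading byte 0xE0 = 11100000 → 3-byte char #1 = E0 A6 A8.
Offset 3: leading byte 0xE3 = 11100011 → 3-byte char #2 = E3 AE 91.
Offset 6: leading byte 0xF0 = 11110000 → 4-byte char #3 = F0 9F A4 82.
Offset 10: leading byte 0xEC = 11101100 → 3-byte char #4 = EC B1 9E.
Leading byte 0xEC = 11101100 matches 1110xxxx → 3-byte sequence.
Byte 1: 0xEC = 11101100, payload 1100 (4 bits).
Byte 2: 0xB1 = 10110001 (10xxxxxx ✓), payload 110001.
Byte 3: 0x9E = 10011110 (10xxxxxx ✓), payload 011110.
Concatenate: 1100110001011110 = 0xCC5E (16 bits → U+CC5E).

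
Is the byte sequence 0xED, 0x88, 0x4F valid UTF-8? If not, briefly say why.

invalid (non-continuation byte where continuation expected)

Leading byte 0xED = 11101101 → 3-byte form.
Byte 3 is 0x4F = 01001111, which is not 10xxxxxx — expected a continuation byte.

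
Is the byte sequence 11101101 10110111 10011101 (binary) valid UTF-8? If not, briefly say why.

Structurally a 3-byte sequence; payload = 0xDDDD.
But 0xDDDD is in U+D800–U+DFFF, the surrogate range. Surrogates are not Unicode scalar values and are forbidden in UTF-8.

invalid (encodes a surrogate (U+D800–U+DFFF))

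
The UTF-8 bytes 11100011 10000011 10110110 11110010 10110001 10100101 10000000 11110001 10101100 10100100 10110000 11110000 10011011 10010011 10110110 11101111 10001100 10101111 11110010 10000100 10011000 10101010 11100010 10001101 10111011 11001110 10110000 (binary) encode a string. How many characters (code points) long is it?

Byte at offset 0: 0xE3 = 11100011 → 3-byte char (#1). Advance 3.
Byte at offset 3: 0xF2 = 11110010 → 4-byte char (#2). Advance 4.
Byte at offset 7: 0xF1 = 11110001 → 4-byte char (#3). Advance 4.
Byte at offset 11: 0xF0 = 11110000 → 4-byte char (#4). Advance 4.
Byte at offset 15: 0xEF = 11101111 → 3-byte char (#5). Advance 3.
Byte at offset 18: 0xF2 = 11110010 → 4-byte char (#6). Advance 4.
Byte at offset 22: 0xE2 = 11100010 → 3-byte char (#7). Advance 3.
Byte at offset 25: 0xCE = 11001110 → 2-byte char (#8). Advance 2.
Reached end at offset 27 after 8 code points.

8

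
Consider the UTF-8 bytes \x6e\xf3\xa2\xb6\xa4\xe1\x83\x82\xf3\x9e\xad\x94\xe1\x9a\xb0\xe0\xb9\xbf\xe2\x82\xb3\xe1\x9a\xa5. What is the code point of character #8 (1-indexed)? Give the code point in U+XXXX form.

Offset 0: leading byte 0x6E = 01101110 → 1-byte char #1 = 6E.
Offset 1: leading byte 0xF3 = 11110011 → 4-byte char #2 = F3 A2 B6 A4.
Offset 5: leading byte 0xE1 = 11100001 → 3-byte char #3 = E1 83 82.
Offset 8: leading byte 0xF3 = 11110011 → 4-byte char #4 = F3 9E AD 94.
Offset 12: leading byte 0xE1 = 11100001 → 3-byte char #5 = E1 9A B0.
Offset 15: leading byte 0xE0 = 11100000 → 3-byte char #6 = E0 B9 BF.
Offset 18: leading byte 0xE2 = 11100010 → 3-byte char #7 = E2 82 B3.
Offset 21: leading byte 0xE1 = 11100001 → 3-byte char #8 = E1 9A A5.
Leading byte 0xE1 = 11100001 matches 1110xxxx → 3-byte sequence.
Byte 1: 0xE1 = 11100001, payload 0001 (4 bits).
Byte 2: 0x9A = 10011010 (10xxxxxx ✓), payload 011010.
Byte 3: 0xA5 = 10100101 (10xxxxxx ✓), payload 100101.
Concatenate: 0001011010100101 = 0x16A5 (16 bits → U+16A5).

U+16A5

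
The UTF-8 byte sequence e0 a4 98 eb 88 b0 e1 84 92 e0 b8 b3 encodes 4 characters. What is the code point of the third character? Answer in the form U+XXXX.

Offset 0: leading byte 0xE0 = 11100000 → 3-byte char #1 = E0 A4 98.
Offset 3: leading byte 0xEB = 11101011 → 3-byte char #2 = EB 88 B0.
Offset 6: leading byte 0xE1 = 11100001 → 3-byte char #3 = E1 84 92.
Leading byte 0xE1 = 11100001 matches 1110xxxx → 3-byte sequence.
Byte 1: 0xE1 = 11100001, payload 0001 (4 bits).
Byte 2: 0x84 = 10000100 (10xxxxxx ✓), payload 000100.
Byte 3: 0x92 = 10010010 (10xxxxxx ✓), payload 010010.
Concatenate: 0001000100010010 = 0x1112 (16 bits → U+1112).

U+1112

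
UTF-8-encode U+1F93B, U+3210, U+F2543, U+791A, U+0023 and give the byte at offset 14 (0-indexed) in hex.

0x23

U+1F93B → 4-byte form F0 9F A4 BB at offsets 0–3.
U+3210 → 3-byte form E3 88 90 at offsets 4–6.
U+F2543 → 4-byte form F3 B2 95 83 at offsets 7–10.
U+791A → 3-byte form E7 A4 9A at offsets 11–13.
U+0023 → 1-byte form 23 at offsets 14–14.
Offset 14 falls in char 5's range; it's byte 1 of 23 = 0x23.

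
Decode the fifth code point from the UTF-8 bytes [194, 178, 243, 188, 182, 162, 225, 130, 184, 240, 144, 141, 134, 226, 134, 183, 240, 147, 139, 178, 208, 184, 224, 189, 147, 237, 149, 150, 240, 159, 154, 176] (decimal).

U+21B7

Offset 0: leading byte 0xC2 = 11000010 → 2-byte char #1 = C2 B2.
Offset 2: leading byte 0xF3 = 11110011 → 4-byte char #2 = F3 BC B6 A2.
Offset 6: leading byte 0xE1 = 11100001 → 3-byte char #3 = E1 82 B8.
Offset 9: leading byte 0xF0 = 11110000 → 4-byte char #4 = F0 90 8D 86.
Offset 13: leading byte 0xE2 = 11100010 → 3-byte char #5 = E2 86 B7.
Leading byte 0xE2 = 11100010 matches 1110xxxx → 3-byte sequence.
Byte 1: 0xE2 = 11100010, payload 0010 (4 bits).
Byte 2: 0x86 = 10000110 (10xxxxxx ✓), payload 000110.
Byte 3: 0xB7 = 10110111 (10xxxxxx ✓), payload 110111.
Concatenate: 0010000110110111 = 0x21B7 (16 bits → U+21B7).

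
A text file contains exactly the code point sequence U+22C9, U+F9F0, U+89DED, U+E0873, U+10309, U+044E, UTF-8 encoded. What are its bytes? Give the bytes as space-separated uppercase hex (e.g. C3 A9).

E2 8B 89 EF A7 B0 F2 89 B7 AD F3 A0 A1 B3 F0 90 8C 89 D1 8E

U+22C9: 3-byte form → E2 8B 89.
U+F9F0: 3-byte form → EF A7 B0.
U+89DED: 4-byte form → F2 89 B7 AD.
U+E0873: 4-byte form → F3 A0 A1 B3.
U+10309: 4-byte form → F0 90 8C 89.
U+044E: 2-byte form → D1 8E.
Concatenated (20 bytes): E2 8B 89 EF A7 B0 F2 89 B7 AD F3 A0 A1 B3 F0 90 8C 89 D1 8E.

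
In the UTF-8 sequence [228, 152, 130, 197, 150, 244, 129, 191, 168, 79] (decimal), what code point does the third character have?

Offset 0: leading byte 0xE4 = 11100100 → 3-byte char #1 = E4 98 82.
Offset 3: leading byte 0xC5 = 11000101 → 2-byte char #2 = C5 96.
Offset 5: leading byte 0xF4 = 11110100 → 4-byte char #3 = F4 81 BF A8.
Leading byte 0xF4 = 11110100 matches 11110xxx → 4-byte sequence.
Byte 1: 0xF4 = 11110100, payload 100 (3 bits).
Byte 2: 0x81 = 10000001 (10xxxxxx ✓), payload 000001.
Byte 3: 0xBF = 10111111 (10xxxxxx ✓), payload 111111.
Byte 4: 0xA8 = 10101000 (10xxxxxx ✓), payload 101000.
Concatenate: 100000001111111101000 = 0x101FE8 (21 bits → U+101FE8).

U+101FE8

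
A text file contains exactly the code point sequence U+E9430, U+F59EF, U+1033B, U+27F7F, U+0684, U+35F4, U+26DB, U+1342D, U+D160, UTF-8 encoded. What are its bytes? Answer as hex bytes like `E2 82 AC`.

F3 A9 90 B0 F3 B5 A7 AF F0 90 8C BB F0 A7 BD BF DA 84 E3 97 B4 E2 9B 9B F0 93 90 AD ED 85 A0

U+E9430: 4-byte form → F3 A9 90 B0.
U+F59EF: 4-byte form → F3 B5 A7 AF.
U+1033B: 4-byte form → F0 90 8C BB.
U+27F7F: 4-byte form → F0 A7 BD BF.
U+0684: 2-byte form → DA 84.
U+35F4: 3-byte form → E3 97 B4.
U+26DB: 3-byte form → E2 9B 9B.
U+1342D: 4-byte form → F0 93 90 AD.
U+D160: 3-byte form → ED 85 A0.
Concatenated (31 bytes): F3 A9 90 B0 F3 B5 A7 AF F0 90 8C BB F0 A7 BD BF DA 84 E3 97 B4 E2 9B 9B F0 93 90 AD ED 85 A0.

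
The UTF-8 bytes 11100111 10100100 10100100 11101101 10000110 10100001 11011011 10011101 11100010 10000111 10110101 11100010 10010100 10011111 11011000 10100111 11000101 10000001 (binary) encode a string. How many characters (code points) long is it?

7

Byte at offset 0: 0xE7 = 11100111 → 3-byte char (#1). Advance 3.
Byte at offset 3: 0xED = 11101101 → 3-byte char (#2). Advance 3.
Byte at offset 6: 0xDB = 11011011 → 2-byte char (#3). Advance 2.
Byte at offset 8: 0xE2 = 11100010 → 3-byte char (#4). Advance 3.
Byte at offset 11: 0xE2 = 11100010 → 3-byte char (#5). Advance 3.
Byte at offset 14: 0xD8 = 11011000 → 2-byte char (#6). Advance 2.
Byte at offset 16: 0xC5 = 11000101 → 2-byte char (#7). Advance 2.
Reached end at offset 18 after 7 code points.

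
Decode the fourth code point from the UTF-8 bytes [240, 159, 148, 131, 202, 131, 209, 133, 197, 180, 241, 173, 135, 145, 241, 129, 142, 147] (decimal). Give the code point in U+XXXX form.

Offset 0: leading byte 0xF0 = 11110000 → 4-byte char #1 = F0 9F 94 83.
Offset 4: leading byte 0xCA = 11001010 → 2-byte char #2 = CA 83.
Offset 6: leading byte 0xD1 = 11010001 → 2-byte char #3 = D1 85.
Offset 8: leading byte 0xC5 = 11000101 → 2-byte char #4 = C5 B4.
Leading byte 0xC5 = 11000101 matches 110xxxxx → 2-byte sequence.
Byte 1: 0xC5 = 11000101, payload 00101 (5 bits).
Byte 2: 0xB4 = 10110100 (10xxxxxx ✓), payload 110100.
Concatenate: 00101110100 = 0x174 (11 bits → U+0174).

U+0174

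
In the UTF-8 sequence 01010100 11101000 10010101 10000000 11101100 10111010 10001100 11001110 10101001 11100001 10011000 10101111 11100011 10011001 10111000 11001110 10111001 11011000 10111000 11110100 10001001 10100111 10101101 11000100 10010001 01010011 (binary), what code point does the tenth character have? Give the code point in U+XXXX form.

U+0111

Offset 0: leading byte 0x54 = 01010100 → 1-byte char #1 = 54.
Offset 1: leading byte 0xE8 = 11101000 → 3-byte char #2 = E8 95 80.
Offset 4: leading byte 0xEC = 11101100 → 3-byte char #3 = EC BA 8C.
Offset 7: leading byte 0xCE = 11001110 → 2-byte char #4 = CE A9.
Offset 9: leading byte 0xE1 = 11100001 → 3-byte char #5 = E1 98 AF.
Offset 12: leading byte 0xE3 = 11100011 → 3-byte char #6 = E3 99 B8.
Offset 15: leading byte 0xCE = 11001110 → 2-byte char #7 = CE B9.
Offset 17: leading byte 0xD8 = 11011000 → 2-byte char #8 = D8 B8.
Offset 19: leading byte 0xF4 = 11110100 → 4-byte char #9 = F4 89 A7 AD.
Offset 23: leading byte 0xC4 = 11000100 → 2-byte char #10 = C4 91.
Leading byte 0xC4 = 11000100 matches 110xxxxx → 2-byte sequence.
Byte 1: 0xC4 = 11000100, payload 00100 (5 bits).
Byte 2: 0x91 = 10010001 (10xxxxxx ✓), payload 010001.
Concatenate: 00100010001 = 0x111 (11 bits → U+0111).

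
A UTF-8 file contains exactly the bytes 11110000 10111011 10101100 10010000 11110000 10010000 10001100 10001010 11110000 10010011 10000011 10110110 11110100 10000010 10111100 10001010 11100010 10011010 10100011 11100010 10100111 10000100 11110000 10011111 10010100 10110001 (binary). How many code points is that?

Byte at offset 0: 0xF0 = 11110000 → 4-byte char (#1). Advance 4.
Byte at offset 4: 0xF0 = 11110000 → 4-byte char (#2). Advance 4.
Byte at offset 8: 0xF0 = 11110000 → 4-byte char (#3). Advance 4.
Byte at offset 12: 0xF4 = 11110100 → 4-byte char (#4). Advance 4.
Byte at offset 16: 0xE2 = 11100010 → 3-byte char (#5). Advance 3.
Byte at offset 19: 0xE2 = 11100010 → 3-byte char (#6). Advance 3.
Byte at offset 22: 0xF0 = 11110000 → 4-byte char (#7). Advance 4.
Reached end at offset 26 after 7 code points.

7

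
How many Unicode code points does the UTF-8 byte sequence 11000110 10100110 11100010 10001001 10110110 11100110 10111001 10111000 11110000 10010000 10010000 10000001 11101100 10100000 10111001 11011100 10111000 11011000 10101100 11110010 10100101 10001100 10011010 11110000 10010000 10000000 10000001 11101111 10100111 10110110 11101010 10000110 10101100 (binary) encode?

11

Byte at offset 0: 0xC6 = 11000110 → 2-byte char (#1). Advance 2.
Byte at offset 2: 0xE2 = 11100010 → 3-byte char (#2). Advance 3.
Byte at offset 5: 0xE6 = 11100110 → 3-byte char (#3). Advance 3.
Byte at offset 8: 0xF0 = 11110000 → 4-byte char (#4). Advance 4.
Byte at offset 12: 0xEC = 11101100 → 3-byte char (#5). Advance 3.
Byte at offset 15: 0xDC = 11011100 → 2-byte char (#6). Advance 2.
Byte at offset 17: 0xD8 = 11011000 → 2-byte char (#7). Advance 2.
Byte at offset 19: 0xF2 = 11110010 → 4-byte char (#8). Advance 4.
Byte at offset 23: 0xF0 = 11110000 → 4-byte char (#9). Advance 4.
Byte at offset 27: 0xEF = 11101111 → 3-byte char (#10). Advance 3.
Byte at offset 30: 0xEA = 11101010 → 3-byte char (#11). Advance 3.
Reached end at offset 33 after 11 code points.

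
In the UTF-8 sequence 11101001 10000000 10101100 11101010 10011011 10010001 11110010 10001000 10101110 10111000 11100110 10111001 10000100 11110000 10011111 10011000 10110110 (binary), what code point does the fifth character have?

Offset 0: leading byte 0xE9 = 11101001 → 3-byte char #1 = E9 80 AC.
Offset 3: leading byte 0xEA = 11101010 → 3-byte char #2 = EA 9B 91.
Offset 6: leading byte 0xF2 = 11110010 → 4-byte char #3 = F2 88 AE B8.
Offset 10: leading byte 0xE6 = 11100110 → 3-byte char #4 = E6 B9 84.
Offset 13: leading byte 0xF0 = 11110000 → 4-byte char #5 = F0 9F 98 B6.
Leading byte 0xF0 = 11110000 matches 11110xxx → 4-byte sequence.
Byte 1: 0xF0 = 11110000, payload 000 (3 bits).
Byte 2: 0x9F = 10011111 (10xxxxxx ✓), payload 011111.
Byte 3: 0x98 = 10011000 (10xxxxxx ✓), payload 011000.
Byte 4: 0xB6 = 10110110 (10xxxxxx ✓), payload 110110.
Concatenate: 000011111011000110110 = 0x1F636 (21 bits → U+1F636).

U+1F636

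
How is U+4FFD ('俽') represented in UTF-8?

E4 BF BD

U+4FFD = 0x4FFD = 20477 decimal. In range U+0800–U+FFFF → 3-byte form: 1110xxxx 10xxxxxx 10xxxxxx.
Binary (16 bits): 0100111111111101.
Split 4+6+6: 0100 | 111111 | 111101.
Byte 1: 11100100 = 0xE4.
Byte 2: 10111111 = 0xBF.
Byte 3: 10111101 = 0xBD.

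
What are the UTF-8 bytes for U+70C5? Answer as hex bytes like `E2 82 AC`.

E7 83 85

U+70C5 = 0x70C5 = 28869 decimal. In range U+0800–U+FFFF → 3-byte form: 1110xxxx 10xxxxxx 10xxxxxx.
Binary (16 bits): 0111000011000101.
Split 4+6+6: 0111 | 000011 | 000101.
Byte 1: 11100111 = 0xE7.
Byte 2: 10000011 = 0x83.
Byte 3: 10000101 = 0x85.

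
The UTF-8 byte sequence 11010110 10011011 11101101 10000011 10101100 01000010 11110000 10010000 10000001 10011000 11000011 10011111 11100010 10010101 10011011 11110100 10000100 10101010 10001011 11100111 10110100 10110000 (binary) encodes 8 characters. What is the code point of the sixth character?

Offset 0: leading byte 0xD6 = 11010110 → 2-byte char #1 = D6 9B.
Offset 2: leading byte 0xED = 11101101 → 3-byte char #2 = ED 83 AC.
Offset 5: leading byte 0x42 = 01000010 → 1-byte char #3 = 42.
Offset 6: leading byte 0xF0 = 11110000 → 4-byte char #4 = F0 90 81 98.
Offset 10: leading byte 0xC3 = 11000011 → 2-byte char #5 = C3 9F.
Offset 12: leading byte 0xE2 = 11100010 → 3-byte char #6 = E2 95 9B.
Leading byte 0xE2 = 11100010 matches 1110xxxx → 3-byte sequence.
Byte 1: 0xE2 = 11100010, payload 0010 (4 bits).
Byte 2: 0x95 = 10010101 (10xxxxxx ✓), payload 010101.
Byte 3: 0x9B = 10011011 (10xxxxxx ✓), payload 011011.
Concatenate: 0010010101011011 = 0x255B (16 bits → U+255B).

U+255B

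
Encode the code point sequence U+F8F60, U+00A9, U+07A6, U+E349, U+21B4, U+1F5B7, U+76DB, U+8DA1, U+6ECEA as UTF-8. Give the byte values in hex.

U+F8F60: 4-byte form → F3 B8 BD A0.
U+00A9: 2-byte form → C2 A9.
U+07A6: 2-byte form → DE A6.
U+E349: 3-byte form → EE 8D 89.
U+21B4: 3-byte form → E2 86 B4.
U+1F5B7: 4-byte form → F0 9F 96 B7.
U+76DB: 3-byte form → E7 9B 9B.
U+8DA1: 3-byte form → E8 B6 A1.
U+6ECEA: 4-byte form → F1 AE B3 AA.
Concatenated (28 bytes): F3 B8 BD A0 C2 A9 DE A6 EE 8D 89 E2 86 B4 F0 9F 96 B7 E7 9B 9B E8 B6 A1 F1 AE B3 AA.

F3 B8 BD A0 C2 A9 DE A6 EE 8D 89 E2 86 B4 F0 9F 96 B7 E7 9B 9B E8 B6 A1 F1 AE B3 AA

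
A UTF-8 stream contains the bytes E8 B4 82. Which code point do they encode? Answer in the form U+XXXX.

Leading byte 0xE8 = 11101000 matches 1110xxxx → 3-byte sequence.
Byte 1: 0xE8 = 11101000, payload 1000 (4 bits).
Byte 2: 0xB4 = 10110100 (10xxxxxx ✓), payload 110100.
Byte 3: 0x82 = 10000010 (10xxxxxx ✓), payload 000010.
Concatenate: 1000110100000010 = 0x8D02 (16 bits → U+8D02).

U+8D02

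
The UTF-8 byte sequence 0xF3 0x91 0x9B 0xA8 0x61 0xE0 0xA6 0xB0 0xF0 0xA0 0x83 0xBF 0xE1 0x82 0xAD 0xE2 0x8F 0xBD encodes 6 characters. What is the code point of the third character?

Offset 0: leading byte 0xF3 = 11110011 → 4-byte char #1 = F3 91 9B A8.
Offset 4: leading byte 0x61 = 01100001 → 1-byte char #2 = 61.
Offset 5: leading byte 0xE0 = 11100000 → 3-byte char #3 = E0 A6 B0.
Leading byte 0xE0 = 11100000 matches 1110xxxx → 3-byte sequence.
Byte 1: 0xE0 = 11100000, payload 0000 (4 bits).
Byte 2: 0xA6 = 10100110 (10xxxxxx ✓), payload 100110.
Byte 3: 0xB0 = 10110000 (10xxxxxx ✓), payload 110000.
Concatenate: 0000100110110000 = 0x9B0 (16 bits → U+09B0).

U+09B0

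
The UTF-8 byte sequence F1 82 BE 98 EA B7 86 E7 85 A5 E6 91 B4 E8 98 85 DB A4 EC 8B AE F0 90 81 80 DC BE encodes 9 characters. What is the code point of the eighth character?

Offset 0: leading byte 0xF1 = 11110001 → 4-byte char #1 = F1 82 BE 98.
Offset 4: leading byte 0xEA = 11101010 → 3-byte char #2 = EA B7 86.
Offset 7: leading byte 0xE7 = 11100111 → 3-byte char #3 = E7 85 A5.
Offset 10: leading byte 0xE6 = 11100110 → 3-byte char #4 = E6 91 B4.
Offset 13: leading byte 0xE8 = 11101000 → 3-byte char #5 = E8 98 85.
Offset 16: leading byte 0xDB = 11011011 → 2-byte char #6 = DB A4.
Offset 18: leading byte 0xEC = 11101100 → 3-byte char #7 = EC 8B AE.
Offset 21: leading byte 0xF0 = 11110000 → 4-byte char #8 = F0 90 81 80.
Leading byte 0xF0 = 11110000 matches 11110xxx → 4-byte sequence.
Byte 1: 0xF0 = 11110000, payload 000 (3 bits).
Byte 2: 0x90 = 10010000 (10xxxxxx ✓), payload 010000.
Byte 3: 0x81 = 10000001 (10xxxxxx ✓), payload 000001.
Byte 4: 0x80 = 10000000 (10xxxxxx ✓), payload 000000.
Concatenate: 000010000000001000000 = 0x10040 (21 bits → U+10040).

U+10040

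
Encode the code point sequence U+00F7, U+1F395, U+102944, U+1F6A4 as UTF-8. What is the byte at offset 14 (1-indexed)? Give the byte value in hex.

0xA4

1-indexed offset 14 is 0-indexed offset 13.
U+00F7 → 2-byte form C3 B7 at offsets 0–1.
U+1F395 → 4-byte form F0 9F 8E 95 at offsets 2–5.
U+102944 → 4-byte form F4 82 A5 84 at offsets 6–9.
U+1F6A4 → 4-byte form F0 9F 9A A4 at offsets 10–13.
Offset 13 falls in char 4's range; it's byte 4 of F0 9F 9A A4 = 0xA4.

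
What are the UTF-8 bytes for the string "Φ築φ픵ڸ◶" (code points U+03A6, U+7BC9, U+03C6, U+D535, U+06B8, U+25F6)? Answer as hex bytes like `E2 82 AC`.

CE A6 E7 AF 89 CF 86 ED 94 B5 DA B8 E2 97 B6

U+03A6: 2-byte form → CE A6.
U+7BC9: 3-byte form → E7 AF 89.
U+03C6: 2-byte form → CF 86.
U+D535: 3-byte form → ED 94 B5.
U+06B8: 2-byte form → DA B8.
U+25F6: 3-byte form → E2 97 B6.
Concatenated (15 bytes): CE A6 E7 AF 89 CF 86 ED 94 B5 DA B8 E2 97 B6.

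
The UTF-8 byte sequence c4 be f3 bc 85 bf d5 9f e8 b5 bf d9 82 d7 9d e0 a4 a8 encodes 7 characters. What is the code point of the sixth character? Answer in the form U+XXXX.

U+05DD

Offset 0: leading byte 0xC4 = 11000100 → 2-byte char #1 = C4 BE.
Offset 2: leading byte 0xF3 = 11110011 → 4-byte char #2 = F3 BC 85 BF.
Offset 6: leading byte 0xD5 = 11010101 → 2-byte char #3 = D5 9F.
Offset 8: leading byte 0xE8 = 11101000 → 3-byte char #4 = E8 B5 BF.
Offset 11: leading byte 0xD9 = 11011001 → 2-byte char #5 = D9 82.
Offset 13: leading byte 0xD7 = 11010111 → 2-byte char #6 = D7 9D.
Leading byte 0xD7 = 11010111 matches 110xxxxx → 2-byte sequence.
Byte 1: 0xD7 = 11010111, payload 10111 (5 bits).
Byte 2: 0x9D = 10011101 (10xxxxxx ✓), payload 011101.
Concatenate: 10111011101 = 0x5DD (11 bits → U+05DD).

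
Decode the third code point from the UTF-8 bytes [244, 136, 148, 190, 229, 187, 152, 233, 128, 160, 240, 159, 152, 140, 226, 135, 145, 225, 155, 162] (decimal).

Offset 0: leading byte 0xF4 = 11110100 → 4-byte char #1 = F4 88 94 BE.
Offset 4: leading byte 0xE5 = 11100101 → 3-byte char #2 = E5 BB 98.
Offset 7: leading byte 0xE9 = 11101001 → 3-byte char #3 = E9 80 A0.
Leading byte 0xE9 = 11101001 matches 1110xxxx → 3-byte sequence.
Byte 1: 0xE9 = 11101001, payload 1001 (4 bits).
Byte 2: 0x80 = 10000000 (10xxxxxx ✓), payload 000000.
Byte 3: 0xA0 = 10100000 (10xxxxxx ✓), payload 100000.
Concatenate: 1001000000100000 = 0x9020 (16 bits → U+9020).

U+9020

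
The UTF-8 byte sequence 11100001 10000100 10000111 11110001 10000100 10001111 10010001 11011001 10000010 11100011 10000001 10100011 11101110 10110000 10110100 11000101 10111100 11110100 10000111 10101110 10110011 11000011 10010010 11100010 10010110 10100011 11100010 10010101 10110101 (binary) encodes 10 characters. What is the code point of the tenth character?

U+2575

Offset 0: leading byte 0xE1 = 11100001 → 3-byte char #1 = E1 84 87.
Offset 3: leading byte 0xF1 = 11110001 → 4-byte char #2 = F1 84 8F 91.
Offset 7: leading byte 0xD9 = 11011001 → 2-byte char #3 = D9 82.
Offset 9: leading byte 0xE3 = 11100011 → 3-byte char #4 = E3 81 A3.
Offset 12: leading byte 0xEE = 11101110 → 3-byte char #5 = EE B0 B4.
Offset 15: leading byte 0xC5 = 11000101 → 2-byte char #6 = C5 BC.
Offset 17: leading byte 0xF4 = 11110100 → 4-byte char #7 = F4 87 AE B3.
Offset 21: leading byte 0xC3 = 11000011 → 2-byte char #8 = C3 92.
Offset 23: leading byte 0xE2 = 11100010 → 3-byte char #9 = E2 96 A3.
Offset 26: leading byte 0xE2 = 11100010 → 3-byte char #10 = E2 95 B5.
Leading byte 0xE2 = 11100010 matches 1110xxxx → 3-byte sequence.
Byte 1: 0xE2 = 11100010, payload 0010 (4 bits).
Byte 2: 0x95 = 10010101 (10xxxxxx ✓), payload 010101.
Byte 3: 0xB5 = 10110101 (10xxxxxx ✓), payload 110101.
Concatenate: 0010010101110101 = 0x2575 (16 bits → U+2575).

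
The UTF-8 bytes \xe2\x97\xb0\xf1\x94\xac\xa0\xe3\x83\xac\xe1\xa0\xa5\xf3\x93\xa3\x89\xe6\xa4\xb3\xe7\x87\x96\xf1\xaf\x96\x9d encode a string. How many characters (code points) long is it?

Byte at offset 0: 0xE2 = 11100010 → 3-byte char (#1). Advance 3.
Byte at offset 3: 0xF1 = 11110001 → 4-byte char (#2). Advance 4.
Byte at offset 7: 0xE3 = 11100011 → 3-byte char (#3). Advance 3.
Byte at offset 10: 0xE1 = 11100001 → 3-byte char (#4). Advance 3.
Byte at offset 13: 0xF3 = 11110011 → 4-byte char (#5). Advance 4.
Byte at offset 17: 0xE6 = 11100110 → 3-byte char (#6). Advance 3.
Byte at offset 20: 0xE7 = 11100111 → 3-byte char (#7). Advance 3.
Byte at offset 23: 0xF1 = 11110001 → 4-byte char (#8). Advance 4.
Reached end at offset 27 after 8 code points.

8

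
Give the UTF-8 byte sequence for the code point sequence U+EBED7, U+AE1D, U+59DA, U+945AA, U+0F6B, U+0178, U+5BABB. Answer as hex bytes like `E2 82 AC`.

F3 AB BB 97 EA B8 9D E5 A7 9A F2 94 96 AA E0 BD AB C5 B8 F1 9B AA BB

U+EBED7: 4-byte form → F3 AB BB 97.
U+AE1D: 3-byte form → EA B8 9D.
U+59DA: 3-byte form → E5 A7 9A.
U+945AA: 4-byte form → F2 94 96 AA.
U+0F6B: 3-byte form → E0 BD AB.
U+0178: 2-byte form → C5 B8.
U+5BABB: 4-byte form → F1 9B AA BB.
Concatenated (23 bytes): F3 AB BB 97 EA B8 9D E5 A7 9A F2 94 96 AA E0 BD AB C5 B8 F1 9B AA BB.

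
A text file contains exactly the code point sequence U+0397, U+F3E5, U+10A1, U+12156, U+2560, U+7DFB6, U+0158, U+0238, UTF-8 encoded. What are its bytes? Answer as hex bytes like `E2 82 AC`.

U+0397: 2-byte form → CE 97.
U+F3E5: 3-byte form → EF 8F A5.
U+10A1: 3-byte form → E1 82 A1.
U+12156: 4-byte form → F0 92 85 96.
U+2560: 3-byte form → E2 95 A0.
U+7DFB6: 4-byte form → F1 BD BE B6.
U+0158: 2-byte form → C5 98.
U+0238: 2-byte form → C8 B8.
Concatenated (23 bytes): CE 97 EF 8F A5 E1 82 A1 F0 92 85 96 E2 95 A0 F1 BD BE B6 C5 98 C8 B8.

CE 97 EF 8F A5 E1 82 A1 F0 92 85 96 E2 95 A0 F1 BD BE B6 C5 98 C8 B8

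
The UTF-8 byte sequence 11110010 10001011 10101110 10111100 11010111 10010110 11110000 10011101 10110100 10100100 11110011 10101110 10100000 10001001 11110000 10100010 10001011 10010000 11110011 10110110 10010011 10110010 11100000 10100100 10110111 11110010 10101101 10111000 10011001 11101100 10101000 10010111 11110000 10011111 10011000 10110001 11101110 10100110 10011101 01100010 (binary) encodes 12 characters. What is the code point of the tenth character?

U+1F631

Offset 0: leading byte 0xF2 = 11110010 → 4-byte char #1 = F2 8B AE BC.
Offset 4: leading byte 0xD7 = 11010111 → 2-byte char #2 = D7 96.
Offset 6: leading byte 0xF0 = 11110000 → 4-byte char #3 = F0 9D B4 A4.
Offset 10: leading byte 0xF3 = 11110011 → 4-byte char #4 = F3 AE A0 89.
Offset 14: leading byte 0xF0 = 11110000 → 4-byte char #5 = F0 A2 8B 90.
Offset 18: leading byte 0xF3 = 11110011 → 4-byte char #6 = F3 B6 93 B2.
Offset 22: leading byte 0xE0 = 11100000 → 3-byte char #7 = E0 A4 B7.
Offset 25: leading byte 0xF2 = 11110010 → 4-byte char #8 = F2 AD B8 99.
Offset 29: leading byte 0xEC = 11101100 → 3-byte char #9 = EC A8 97.
Offset 32: leading byte 0xF0 = 11110000 → 4-byte char #10 = F0 9F 98 B1.
Leading byte 0xF0 = 11110000 matches 11110xxx → 4-byte sequence.
Byte 1: 0xF0 = 11110000, payload 000 (3 bits).
Byte 2: 0x9F = 10011111 (10xxxxxx ✓), payload 011111.
Byte 3: 0x98 = 10011000 (10xxxxxx ✓), payload 011000.
Byte 4: 0xB1 = 10110001 (10xxxxxx ✓), payload 110001.
Concatenate: 000011111011000110001 = 0x1F631 (21 bits → U+1F631).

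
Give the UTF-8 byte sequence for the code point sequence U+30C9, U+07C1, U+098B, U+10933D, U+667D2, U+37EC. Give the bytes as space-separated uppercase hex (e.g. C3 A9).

E3 83 89 DF 81 E0 A6 8B F4 89 8C BD F1 A6 9F 92 E3 9F AC

U+30C9: 3-byte form → E3 83 89.
U+07C1: 2-byte form → DF 81.
U+098B: 3-byte form → E0 A6 8B.
U+10933D: 4-byte form → F4 89 8C BD.
U+667D2: 4-byte form → F1 A6 9F 92.
U+37EC: 3-byte form → E3 9F AC.
Concatenated (19 bytes): E3 83 89 DF 81 E0 A6 8B F4 89 8C BD F1 A6 9F 92 E3 9F AC.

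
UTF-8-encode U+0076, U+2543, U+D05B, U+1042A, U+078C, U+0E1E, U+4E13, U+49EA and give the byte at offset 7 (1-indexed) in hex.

0x9B

1-indexed offset 7 is 0-indexed offset 6.
U+0076 → 1-byte form 76 at offsets 0–0.
U+2543 → 3-byte form E2 95 83 at offsets 1–3.
U+D05B → 3-byte form ED 81 9B at offsets 4–6.
Offset 6 falls in char 3's range; it's byte 3 of ED 81 9B = 0x9B.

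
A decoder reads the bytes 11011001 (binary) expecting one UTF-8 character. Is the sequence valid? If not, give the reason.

Leading byte 0xD9 = 11011001 → 2-byte form, but only 1 byte is present.

invalid (sequence truncated)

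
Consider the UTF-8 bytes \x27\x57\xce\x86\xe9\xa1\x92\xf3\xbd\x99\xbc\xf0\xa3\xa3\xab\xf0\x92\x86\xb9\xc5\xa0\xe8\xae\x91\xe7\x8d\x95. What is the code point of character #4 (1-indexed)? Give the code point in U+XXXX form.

U+9852

Offset 0: leading byte 0x27 = 00100111 → 1-byte char #1 = 27.
Offset 1: leading byte 0x57 = 01010111 → 1-byte char #2 = 57.
Offset 2: leading byte 0xCE = 11001110 → 2-byte char #3 = CE 86.
Offset 4: leading byte 0xE9 = 11101001 → 3-byte char #4 = E9 A1 92.
Leading byte 0xE9 = 11101001 matches 1110xxxx → 3-byte sequence.
Byte 1: 0xE9 = 11101001, payload 1001 (4 bits).
Byte 2: 0xA1 = 10100001 (10xxxxxx ✓), payload 100001.
Byte 3: 0x92 = 10010010 (10xxxxxx ✓), payload 010010.
Concatenate: 1001100001010010 = 0x9852 (16 bits → U+9852).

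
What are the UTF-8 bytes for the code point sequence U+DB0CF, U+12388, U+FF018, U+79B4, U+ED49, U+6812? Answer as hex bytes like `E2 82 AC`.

U+DB0CF: 4-byte form → F3 9B 83 8F.
U+12388: 4-byte form → F0 92 8E 88.
U+FF018: 4-byte form → F3 BF 80 98.
U+79B4: 3-byte form → E7 A6 B4.
U+ED49: 3-byte form → EE B5 89.
U+6812: 3-byte form → E6 A0 92.
Concatenated (21 bytes): F3 9B 83 8F F0 92 8E 88 F3 BF 80 98 E7 A6 B4 EE B5 89 E6 A0 92.

F3 9B 83 8F F0 92 8E 88 F3 BF 80 98 E7 A6 B4 EE B5 89 E6 A0 92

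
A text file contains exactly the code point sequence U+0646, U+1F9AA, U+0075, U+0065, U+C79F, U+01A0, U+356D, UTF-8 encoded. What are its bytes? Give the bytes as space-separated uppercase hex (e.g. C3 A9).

U+0646: 2-byte form → D9 86.
U+1F9AA: 4-byte form → F0 9F A6 AA.
U+0075: 1-byte form → 75.
U+0065: 1-byte form → 65.
U+C79F: 3-byte form → EC 9E 9F.
U+01A0: 2-byte form → C6 A0.
U+356D: 3-byte form → E3 95 AD.
Concatenated (16 bytes): D9 86 F0 9F A6 AA 75 65 EC 9E 9F C6 A0 E3 95 AD.

D9 86 F0 9F A6 AA 75 65 EC 9E 9F C6 A0 E3 95 AD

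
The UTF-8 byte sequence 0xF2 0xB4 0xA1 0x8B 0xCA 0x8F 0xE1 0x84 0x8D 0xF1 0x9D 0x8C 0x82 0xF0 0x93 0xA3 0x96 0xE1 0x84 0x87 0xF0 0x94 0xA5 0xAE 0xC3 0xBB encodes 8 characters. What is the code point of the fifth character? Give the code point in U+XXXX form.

U+138D6

Offset 0: leading byte 0xF2 = 11110010 → 4-byte char #1 = F2 B4 A1 8B.
Offset 4: leading byte 0xCA = 11001010 → 2-byte char #2 = CA 8F.
Offset 6: leading byte 0xE1 = 11100001 → 3-byte char #3 = E1 84 8D.
Offset 9: leading byte 0xF1 = 11110001 → 4-byte char #4 = F1 9D 8C 82.
Offset 13: leading byte 0xF0 = 11110000 → 4-byte char #5 = F0 93 A3 96.
Leading byte 0xF0 = 11110000 matches 11110xxx → 4-byte sequence.
Byte 1: 0xF0 = 11110000, payload 000 (3 bits).
Byte 2: 0x93 = 10010011 (10xxxxxx ✓), payload 010011.
Byte 3: 0xA3 = 10100011 (10xxxxxx ✓), payload 100011.
Byte 4: 0x96 = 10010110 (10xxxxxx ✓), payload 010110.
Concatenate: 000010011100011010110 = 0x138D6 (21 bits → U+138D6).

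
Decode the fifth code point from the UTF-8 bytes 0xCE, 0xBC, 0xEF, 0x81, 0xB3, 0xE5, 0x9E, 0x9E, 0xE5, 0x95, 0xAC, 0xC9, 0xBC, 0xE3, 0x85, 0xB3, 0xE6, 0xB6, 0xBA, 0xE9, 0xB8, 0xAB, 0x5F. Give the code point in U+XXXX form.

U+027C

Offset 0: leading byte 0xCE = 11001110 → 2-byte char #1 = CE BC.
Offset 2: leading byte 0xEF = 11101111 → 3-byte char #2 = EF 81 B3.
Offset 5: leading byte 0xE5 = 11100101 → 3-byte char #3 = E5 9E 9E.
Offset 8: leading byte 0xE5 = 11100101 → 3-byte char #4 = E5 95 AC.
Offset 11: leading byte 0xC9 = 11001001 → 2-byte char #5 = C9 BC.
Leading byte 0xC9 = 11001001 matches 110xxxxx → 2-byte sequence.
Byte 1: 0xC9 = 11001001, payload 01001 (5 bits).
Byte 2: 0xBC = 10111100 (10xxxxxx ✓), payload 111100.
Concatenate: 01001111100 = 0x27C (11 bits → U+027C).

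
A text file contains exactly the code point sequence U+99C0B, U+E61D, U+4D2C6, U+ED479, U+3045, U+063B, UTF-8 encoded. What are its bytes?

U+99C0B: 4-byte form → F2 99 B0 8B.
U+E61D: 3-byte form → EE 98 9D.
U+4D2C6: 4-byte form → F1 8D 8B 86.
U+ED479: 4-byte form → F3 AD 91 B9.
U+3045: 3-byte form → E3 81 85.
U+063B: 2-byte form → D8 BB.
Concatenated (20 bytes): F2 99 B0 8B EE 98 9D F1 8D 8B 86 F3 AD 91 B9 E3 81 85 D8 BB.

F2 99 B0 8B EE 98 9D F1 8D 8B 86 F3 AD 91 B9 E3 81 85 D8 BB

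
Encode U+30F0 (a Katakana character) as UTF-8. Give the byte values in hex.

U+30F0 = 0x30F0 = 12528 decimal. In range U+0800–U+FFFF → 3-byte form: 1110xxxx 10xxxxxx 10xxxxxx.
Binary (16 bits): 0011000011110000.
Split 4+6+6: 0011 | 000011 | 110000.
Byte 1: 11100011 = 0xE3.
Byte 2: 10000011 = 0x83.
Byte 3: 10110000 = 0xB0.

E3 83 B0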